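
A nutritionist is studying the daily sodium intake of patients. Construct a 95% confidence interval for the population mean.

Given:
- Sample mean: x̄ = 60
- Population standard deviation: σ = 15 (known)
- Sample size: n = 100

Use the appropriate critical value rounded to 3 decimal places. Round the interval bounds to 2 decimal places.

The population standard deviation σ is known, so use a z-interval (standard normal critical value).

For 95% confidence, z* = 1.96 (from standard normal table)

Standard error: SE = σ/√n = 15/√100 = 1.500000

Margin of error: E = z* × SE = 1.96 × 1.500000 = 2.9400

Z-interval: x̄ ± E = 60 ± 2.9400 = (57.0600, 62.9400)

Rounded to 2 decimal places:

(57.06, 62.94)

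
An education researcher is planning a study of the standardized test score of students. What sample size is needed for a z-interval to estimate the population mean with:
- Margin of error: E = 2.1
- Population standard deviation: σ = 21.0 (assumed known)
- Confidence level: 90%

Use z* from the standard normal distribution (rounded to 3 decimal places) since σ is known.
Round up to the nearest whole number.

Using z* since population σ is known (z-interval formula).

For 90% confidence, z* = 1.645 (from standard normal table)

Sample size formula for z-interval: n = (z*σ/E)²

n = (1.645 × 21.0 / 2.1)²
  = (16.450000)²
  = 270.6025

Round up to the nearest whole number: n = 271

271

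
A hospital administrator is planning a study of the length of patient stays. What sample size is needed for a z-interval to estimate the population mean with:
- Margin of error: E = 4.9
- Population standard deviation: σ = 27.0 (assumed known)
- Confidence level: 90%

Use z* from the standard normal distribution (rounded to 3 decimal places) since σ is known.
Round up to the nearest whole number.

Using z* since population σ is known (z-interval formula).

For 90% confidence, z* = 1.645 (from standard normal table)

Sample size formula for z-interval: n = (z*σ/E)²

n = (1.645 × 27.0 / 4.9)²
  = (9.064286)²
  = 82.1613

Round up to the nearest whole number: n = 83

83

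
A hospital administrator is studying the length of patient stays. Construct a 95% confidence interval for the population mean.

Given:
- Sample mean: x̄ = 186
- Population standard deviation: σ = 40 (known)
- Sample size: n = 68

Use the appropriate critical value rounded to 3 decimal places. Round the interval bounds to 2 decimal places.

The population standard deviation σ is known, so use a z-interval (standard normal critical value).

For 95% confidence, z* = 1.96 (from standard normal table)

Standard error: SE = σ/√n = 40/√68 = 4.850713

Margin of error: E = z* × SE = 1.96 × 4.850713 = 9.5074

Z-interval: x̄ ± E = 186 ± 9.5074 = (176.4926, 195.5074)

Rounded to 2 decimal places:

(176.49, 195.51)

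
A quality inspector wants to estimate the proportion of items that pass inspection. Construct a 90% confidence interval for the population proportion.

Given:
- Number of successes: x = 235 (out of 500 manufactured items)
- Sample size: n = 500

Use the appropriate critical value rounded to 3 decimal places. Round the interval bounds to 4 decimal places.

Sample proportion: p̂ = 235/500 = 0.470000

Check conditions for normal approximation:
  np̂ = 235 ≥ 10 ✓
  n(1-p̂) = 265 ≥ 10 ✓

The sample is large enough, so use a z-interval (normal approximation) for the proportion.

For 90% confidence, z* = 1.645 (from standard normal table)

Standard error: SE = √(p̂(1-p̂)/n) = √(0.470000×0.530000/500) = 0.02232039

Margin of error: E = z* × SE = 1.645 × 0.02232039 = 0.036717

Z-interval: p̂ ± E = 0.470000 ± 0.036717 = (0.433283, 0.506717)

Rounded to 4 decimal places:

(0.4333, 0.5067)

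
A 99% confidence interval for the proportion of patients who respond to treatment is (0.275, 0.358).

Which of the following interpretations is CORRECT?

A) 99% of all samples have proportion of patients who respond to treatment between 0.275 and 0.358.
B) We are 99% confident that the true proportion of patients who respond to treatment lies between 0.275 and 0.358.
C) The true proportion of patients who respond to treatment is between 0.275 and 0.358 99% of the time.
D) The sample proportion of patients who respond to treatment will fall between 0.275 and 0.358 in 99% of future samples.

A confidence interval represents our confidence in the procedure, not a probability statement about the parameter.

Key concept: If we repeated this sampling process many times and computed a 99% CI each time, about 99% of those intervals would contain the true population parameter.

For this specific interval (0.275, 0.358):
- Midpoint (point estimate): 0.3165
- Margin of error: 0.0415

The correct interpretation is the one stating confidence that the true parameter lies in the interval — option B.

B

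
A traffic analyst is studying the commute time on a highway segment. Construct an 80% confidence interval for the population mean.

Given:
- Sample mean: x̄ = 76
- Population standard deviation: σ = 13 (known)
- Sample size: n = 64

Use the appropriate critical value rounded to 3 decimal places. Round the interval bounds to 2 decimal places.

The population standard deviation σ is known, so use a z-interval (standard normal critical value).

For 80% confidence, z* = 1.282 (from standard normal table)

Standard error: SE = σ/√n = 13/√64 = 1.625000

Margin of error: E = z* × SE = 1.282 × 1.625000 = 2.0833

Z-interval: x̄ ± E = 76 ± 2.0833 = (73.9167, 78.0833)

Rounded to 2 decimal places:

(73.92, 78.08)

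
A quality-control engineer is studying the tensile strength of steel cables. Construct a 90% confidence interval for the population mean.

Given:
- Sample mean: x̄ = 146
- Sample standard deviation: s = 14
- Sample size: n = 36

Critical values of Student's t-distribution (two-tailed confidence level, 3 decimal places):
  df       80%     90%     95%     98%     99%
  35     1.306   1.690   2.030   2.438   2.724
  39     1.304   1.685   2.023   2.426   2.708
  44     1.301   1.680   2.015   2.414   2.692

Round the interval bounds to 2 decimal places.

The population standard deviation σ is unknown (only the sample standard deviation s is given), so use a t-interval with df = n - 1 = 36 - 1 = 35.

For 90% confidence with df = 35, t* = 1.690 (from t-table)

Standard error: SE = s/√n = 14/√36 = 2.333333

Margin of error: E = t* × SE = 1.690 × 2.333333 = 3.9433

T-interval: x̄ ± E = 146 ± 3.9433 = (142.0567, 149.9433)

Rounded to 2 decimal places:

(142.06, 149.94)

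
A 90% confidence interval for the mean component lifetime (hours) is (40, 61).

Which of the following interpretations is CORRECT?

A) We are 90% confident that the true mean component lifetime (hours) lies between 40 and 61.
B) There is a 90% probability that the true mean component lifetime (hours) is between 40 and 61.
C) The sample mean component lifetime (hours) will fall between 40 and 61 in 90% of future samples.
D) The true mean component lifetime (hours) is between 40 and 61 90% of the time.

A confidence interval represents our confidence in the procedure, not a probability statement about the parameter.

Key concept: If we repeated this sampling process many times and computed a 90% CI each time, about 90% of those intervals would contain the true population parameter.

For this specific interval (40, 61):
- Midpoint (point estimate): 50.5
- Margin of error: 10.5

The correct interpretation is the one stating confidence that the true parameter lies in the interval — option A.

A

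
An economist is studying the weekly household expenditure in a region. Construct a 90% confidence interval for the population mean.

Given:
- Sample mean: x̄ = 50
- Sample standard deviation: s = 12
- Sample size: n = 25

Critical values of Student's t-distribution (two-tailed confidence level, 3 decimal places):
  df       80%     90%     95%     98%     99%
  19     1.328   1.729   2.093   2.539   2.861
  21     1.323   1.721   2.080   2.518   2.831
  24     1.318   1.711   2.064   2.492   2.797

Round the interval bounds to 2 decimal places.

The population standard deviation σ is unknown (only the sample standard deviation s is given), so use a t-interval with df = n - 1 = 25 - 1 = 24.

For 90% confidence with df = 24, t* = 1.711 (from t-table)

Standard error: SE = s/√n = 12/√25 = 2.400000

Margin of error: E = t* × SE = 1.711 × 2.400000 = 4.1064

T-interval: x̄ ± E = 50 ± 4.1064 = (45.8936, 54.1064)

Rounded to 2 decimal places:

(45.89, 54.11)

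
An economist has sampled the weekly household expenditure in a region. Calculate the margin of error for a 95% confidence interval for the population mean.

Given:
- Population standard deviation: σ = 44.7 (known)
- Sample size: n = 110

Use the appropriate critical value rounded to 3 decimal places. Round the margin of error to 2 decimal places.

The population standard deviation σ is known, so use the z-interval margin of error formula.

For 95% confidence, z* = 1.96 (from standard normal table)

Margin of error formula for z-interval: E = z* × σ/√n

E = 1.96 × 44.7/√110
  = 1.96 × 4.261978
  = 8.3535

Rounded to 2 decimal places:

8.35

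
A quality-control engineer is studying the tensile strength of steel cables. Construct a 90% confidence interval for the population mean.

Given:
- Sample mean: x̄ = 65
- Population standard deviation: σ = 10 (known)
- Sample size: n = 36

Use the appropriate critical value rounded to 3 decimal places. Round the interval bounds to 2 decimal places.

The population standard deviation σ is known, so use a z-interval (standard normal critical value).

For 90% confidence, z* = 1.645 (from standard normal table)

Standard error: SE = σ/√n = 10/√36 = 1.666667

Margin of error: E = z* × SE = 1.645 × 1.666667 = 2.7417

Z-interval: x̄ ± E = 65 ± 2.7417 = (62.2583, 67.7417)

Rounded to 2 decimal places:

(62.26, 67.74)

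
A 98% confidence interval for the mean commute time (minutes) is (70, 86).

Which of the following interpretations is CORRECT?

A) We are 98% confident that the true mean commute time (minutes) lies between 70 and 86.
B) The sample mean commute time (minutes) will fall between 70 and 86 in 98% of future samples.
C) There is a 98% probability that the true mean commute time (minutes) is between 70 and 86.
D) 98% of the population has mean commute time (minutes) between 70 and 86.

A confidence interval represents our confidence in the procedure, not a probability statement about the parameter.

Key concept: If we repeated this sampling process many times and computed a 98% CI each time, about 98% of those intervals would contain the true population parameter.

For this specific interval (70, 86):
- Midpoint (point estimate): 78
- Margin of error: 8

The correct interpretation is the one stating confidence that the true parameter lies in the interval — option A.

A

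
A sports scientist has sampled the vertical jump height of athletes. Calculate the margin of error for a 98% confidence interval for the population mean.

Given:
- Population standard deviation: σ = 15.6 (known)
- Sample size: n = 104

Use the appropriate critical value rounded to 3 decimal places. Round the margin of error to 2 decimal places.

The population standard deviation σ is known, so use the z-interval margin of error formula.

For 98% confidence, z* = 2.326 (from standard normal table)

Margin of error formula for z-interval: E = z* × σ/√n

E = 2.326 × 15.6/√104
  = 2.326 × 1.529706
  = 3.5581

Rounded to 2 decimal places:

3.56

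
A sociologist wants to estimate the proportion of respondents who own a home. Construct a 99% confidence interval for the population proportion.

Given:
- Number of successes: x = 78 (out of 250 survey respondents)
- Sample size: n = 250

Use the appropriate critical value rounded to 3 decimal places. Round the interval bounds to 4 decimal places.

Sample proportion: p̂ = 78/250 = 0.312000

Check conditions for normal approximation:
  np̂ = 78 ≥ 10 ✓
  n(1-p̂) = 172 ≥ 10 ✓

The sample is large enough, so use a z-interval (normal approximation) for the proportion.

For 99% confidence, z* = 2.576 (from standard normal table)

Standard error: SE = √(p̂(1-p̂)/n) = √(0.312000×0.688000/250) = 0.02930229

Margin of error: E = z* × SE = 2.576 × 0.02930229 = 0.075483

Z-interval: p̂ ± E = 0.312000 ± 0.075483 = (0.236517, 0.387483)

Rounded to 4 decimal places:

(0.2365, 0.3875)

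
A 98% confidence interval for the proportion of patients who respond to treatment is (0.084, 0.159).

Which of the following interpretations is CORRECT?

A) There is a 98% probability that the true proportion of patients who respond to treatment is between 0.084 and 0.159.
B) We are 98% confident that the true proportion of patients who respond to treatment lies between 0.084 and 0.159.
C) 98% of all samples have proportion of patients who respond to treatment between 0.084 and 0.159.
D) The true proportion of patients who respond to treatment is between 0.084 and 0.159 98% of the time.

A confidence interval represents our confidence in the procedure, not a probability statement about the parameter.

Key concept: If we repeated this sampling process many times and computed a 98% CI each time, about 98% of those intervals would contain the true population parameter.

For this specific interval (0.084, 0.159):
- Midpoint (point estimate): 0.1215
- Margin of error: 0.0375

The correct interpretation is the one stating confidence that the true parameter lies in the interval — option B.

B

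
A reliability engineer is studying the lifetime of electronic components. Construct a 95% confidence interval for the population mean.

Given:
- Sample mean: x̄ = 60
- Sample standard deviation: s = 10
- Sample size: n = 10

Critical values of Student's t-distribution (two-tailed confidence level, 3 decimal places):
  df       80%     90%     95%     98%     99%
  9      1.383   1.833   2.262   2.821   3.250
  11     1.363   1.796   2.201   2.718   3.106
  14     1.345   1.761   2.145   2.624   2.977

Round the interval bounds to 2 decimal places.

The population standard deviation σ is unknown (only the sample standard deviation s is given), so use a t-interval with df = n - 1 = 10 - 1 = 9.

For 95% confidence with df = 9, t* = 2.262 (from t-table)

Standard error: SE = s/√n = 10/√10 = 3.162278

Margin of error: E = t* × SE = 2.262 × 3.162278 = 7.1531

T-interval: x̄ ± E = 60 ± 7.1531 = (52.8469, 67.1531)

Rounded to 2 decimal places:

(52.85, 67.15)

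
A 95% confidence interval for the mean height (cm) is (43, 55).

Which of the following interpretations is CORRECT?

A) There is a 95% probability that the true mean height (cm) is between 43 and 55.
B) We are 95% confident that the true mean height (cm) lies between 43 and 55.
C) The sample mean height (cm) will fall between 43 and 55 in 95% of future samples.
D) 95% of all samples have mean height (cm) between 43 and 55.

A confidence interval represents our confidence in the procedure, not a probability statement about the parameter.

Key concept: If we repeated this sampling process many times and computed a 95% CI each time, about 95% of those intervals would contain the true population parameter.

For this specific interval (43, 55):
- Midpoint (point estimate): 49
- Margin of error: 6

The correct interpretation is the one stating confidence that the true parameter lies in the interval — option B.

B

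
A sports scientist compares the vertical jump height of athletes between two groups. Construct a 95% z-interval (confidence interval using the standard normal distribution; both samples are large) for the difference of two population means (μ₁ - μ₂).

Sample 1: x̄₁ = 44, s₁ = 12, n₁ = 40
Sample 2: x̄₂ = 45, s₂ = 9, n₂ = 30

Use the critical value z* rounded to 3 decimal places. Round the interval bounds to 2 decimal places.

Both samples are large (n₁ = 40 ≥ 30, n₂ = 30 ≥ 30), so a z-interval for the difference of means applies.

Point estimate: x̄₁ - x̄₂ = 44 - 45 = -1

Standard error: SE = √(s₁²/n₁ + s₂²/n₂)
= √(12²/40 + 9²/30)
= √(3.600000 + 2.700000)
= 2.509980

For 95% confidence, z* = 1.96 (from standard normal table)
Margin of error: E = z* × SE = 1.96 × 2.509980 = 4.9196

Z-interval: (x̄₁ - x̄₂) ± E = -1 ± 4.9196 = (-5.9196, 3.9196)

Rounded to 2 decimal places:

(-5.92, 3.92)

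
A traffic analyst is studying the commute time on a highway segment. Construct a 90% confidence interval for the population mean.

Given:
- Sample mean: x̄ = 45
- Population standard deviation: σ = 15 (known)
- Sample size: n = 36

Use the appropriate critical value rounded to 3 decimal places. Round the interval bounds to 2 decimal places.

The population standard deviation σ is known, so use a z-interval (standard normal critical value).

For 90% confidence, z* = 1.645 (from standard normal table)

Standard error: SE = σ/√n = 15/√36 = 2.500000

Margin of error: E = z* × SE = 1.645 × 2.500000 = 4.1125

Z-interval: x̄ ± E = 45 ± 4.1125 = (40.8875, 49.1125)

Rounded to 2 decimal places:

(40.89, 49.11)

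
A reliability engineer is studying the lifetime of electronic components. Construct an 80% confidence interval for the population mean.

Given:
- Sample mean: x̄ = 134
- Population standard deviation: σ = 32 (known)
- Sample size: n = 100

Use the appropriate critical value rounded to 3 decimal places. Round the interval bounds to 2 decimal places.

The population standard deviation σ is known, so use a z-interval (standard normal critical value).

For 80% confidence, z* = 1.282 (from standard normal table)

Standard error: SE = σ/√n = 32/√100 = 3.200000

Margin of error: E = z* × SE = 1.282 × 3.200000 = 4.1024

Z-interval: x̄ ± E = 134 ± 4.1024 = (129.8976, 138.1024)

Rounded to 2 decimal places:

(129.90, 138.10)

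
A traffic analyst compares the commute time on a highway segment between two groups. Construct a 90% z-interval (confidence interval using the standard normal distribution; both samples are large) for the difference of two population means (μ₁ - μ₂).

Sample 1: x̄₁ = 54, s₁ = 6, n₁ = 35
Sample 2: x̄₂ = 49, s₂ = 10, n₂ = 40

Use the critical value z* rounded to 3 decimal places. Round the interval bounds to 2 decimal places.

Both samples are large (n₁ = 35 ≥ 30, n₂ = 40 ≥ 30), so a z-interval for the difference of means applies.

Point estimate: x̄₁ - x̄₂ = 54 - 49 = 5

Standard error: SE = √(s₁²/n₁ + s₂²/n₂)
= √(6²/35 + 10²/40)
= √(1.028571 + 2.500000)
= 1.878449

For 90% confidence, z* = 1.645 (from standard normal table)
Margin of error: E = z* × SE = 1.645 × 1.878449 = 3.0900

Z-interval: (x̄₁ - x̄₂) ± E = 5 ± 3.0900 = (1.9100, 8.0900)

Rounded to 2 decimal places:

(1.91, 8.09)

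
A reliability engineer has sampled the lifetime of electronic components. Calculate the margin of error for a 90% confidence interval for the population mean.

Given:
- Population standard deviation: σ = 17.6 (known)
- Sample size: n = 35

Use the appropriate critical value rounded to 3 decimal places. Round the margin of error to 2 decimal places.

The population standard deviation σ is known, so use the z-interval margin of error formula.

For 90% confidence, z* = 1.645 (from standard normal table)

Margin of error formula for z-interval: E = z* × σ/√n

E = 1.645 × 17.6/√35
  = 1.645 × 2.974943
  = 4.8938

Rounded to 2 decimal places:

4.89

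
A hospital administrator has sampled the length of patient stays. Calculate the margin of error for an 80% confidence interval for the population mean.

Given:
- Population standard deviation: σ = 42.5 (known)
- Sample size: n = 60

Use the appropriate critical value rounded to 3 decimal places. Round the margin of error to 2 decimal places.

The population standard deviation σ is known, so use the z-interval margin of error formula.

For 80% confidence, z* = 1.282 (from standard normal table)

Margin of error formula for z-interval: E = z* × σ/√n

E = 1.282 × 42.5/√60
  = 1.282 × 5.486726
  = 7.0340

Rounded to 2 decimal places:

7.03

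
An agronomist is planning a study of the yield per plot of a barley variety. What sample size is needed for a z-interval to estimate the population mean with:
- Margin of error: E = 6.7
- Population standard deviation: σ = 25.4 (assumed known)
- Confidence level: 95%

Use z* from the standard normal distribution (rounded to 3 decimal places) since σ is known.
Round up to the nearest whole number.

Using z* since population σ is known (z-interval formula).

For 95% confidence, z* = 1.96 (from standard normal table)

Sample size formula for z-interval: n = (z*σ/E)²

n = (1.96 × 25.4 / 6.7)²
  = (7.430448)²
  = 55.2116

Round up to the nearest whole number: n = 56

56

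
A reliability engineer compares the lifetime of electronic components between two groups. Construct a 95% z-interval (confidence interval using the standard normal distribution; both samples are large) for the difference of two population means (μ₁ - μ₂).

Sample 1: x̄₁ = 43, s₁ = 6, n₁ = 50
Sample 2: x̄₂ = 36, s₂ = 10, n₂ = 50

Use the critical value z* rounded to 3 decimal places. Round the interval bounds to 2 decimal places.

Both samples are large (n₁ = 50 ≥ 30, n₂ = 50 ≥ 30), so a z-interval for the difference of means applies.

Point estimate: x̄₁ - x̄₂ = 43 - 36 = 7

Standard error: SE = √(s₁²/n₁ + s₂²/n₂)
= √(6²/50 + 10²/50)
= √(0.720000 + 2.000000)
= 1.649242

For 95% confidence, z* = 1.96 (from standard normal table)
Margin of error: E = z* × SE = 1.96 × 1.649242 = 3.2325

Z-interval: (x̄₁ - x̄₂) ± E = 7 ± 3.2325 = (3.7675, 10.2325)

Rounded to 2 decimal places:

(3.77, 10.23)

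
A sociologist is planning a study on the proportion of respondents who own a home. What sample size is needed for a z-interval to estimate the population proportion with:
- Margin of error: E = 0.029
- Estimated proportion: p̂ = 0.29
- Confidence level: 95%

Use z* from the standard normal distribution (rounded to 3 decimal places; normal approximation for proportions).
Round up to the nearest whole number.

Using z* for proportion z-interval (normal approximation).

For 95% confidence, z* = 1.96 (from standard normal table)

Sample size formula for proportion z-interval: n = z*²p̂(1-p̂)/E²

n = 1.96² × 0.29 × 0.71 / 0.029²
  = 3.8416 × 0.2059 / 0.000841
  = 940.5297

Round up to the nearest whole number: n = 941

941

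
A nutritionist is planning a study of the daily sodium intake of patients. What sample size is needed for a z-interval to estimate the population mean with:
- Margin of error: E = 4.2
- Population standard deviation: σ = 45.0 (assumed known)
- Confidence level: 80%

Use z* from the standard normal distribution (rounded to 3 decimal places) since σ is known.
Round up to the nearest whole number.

Using z* since population σ is known (z-interval formula).

For 80% confidence, z* = 1.282 (from standard normal table)

Sample size formula for z-interval: n = (z*σ/E)²

n = (1.282 × 45.0 / 4.2)²
  = (13.735714)²
  = 188.6698

Round up to the nearest whole number: n = 189

189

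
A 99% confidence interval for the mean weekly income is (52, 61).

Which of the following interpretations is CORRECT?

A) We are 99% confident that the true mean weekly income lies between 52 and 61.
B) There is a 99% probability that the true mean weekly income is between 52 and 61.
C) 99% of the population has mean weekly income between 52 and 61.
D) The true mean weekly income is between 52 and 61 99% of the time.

A confidence interval represents our confidence in the procedure, not a probability statement about the parameter.

Key concept: If we repeated this sampling process many times and computed a 99% CI each time, about 99% of those intervals would contain the true population parameter.

For this specific interval (52, 61):
- Midpoint (point estimate): 56.5
- Margin of error: 4.5

The correct interpretation is the one stating confidence that the true parameter lies in the interval — option A.

A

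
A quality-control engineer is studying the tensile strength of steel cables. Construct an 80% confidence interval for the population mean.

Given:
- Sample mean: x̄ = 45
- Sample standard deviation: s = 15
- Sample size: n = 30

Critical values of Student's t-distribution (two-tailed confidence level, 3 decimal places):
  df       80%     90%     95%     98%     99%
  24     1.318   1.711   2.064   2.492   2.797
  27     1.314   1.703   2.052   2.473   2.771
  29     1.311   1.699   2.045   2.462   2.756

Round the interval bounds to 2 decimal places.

The population standard deviation σ is unknown (only the sample standard deviation s is given), so use a t-interval with df = n - 1 = 30 - 1 = 29.

For 80% confidence with df = 29, t* = 1.311 (from t-table)

Standard error: SE = s/√n = 15/√30 = 2.738613

Margin of error: E = t* × SE = 1.311 × 2.738613 = 3.5903

T-interval: x̄ ± E = 45 ± 3.5903 = (41.4097, 48.5903)

Rounded to 2 decimal places:

(41.41, 48.59)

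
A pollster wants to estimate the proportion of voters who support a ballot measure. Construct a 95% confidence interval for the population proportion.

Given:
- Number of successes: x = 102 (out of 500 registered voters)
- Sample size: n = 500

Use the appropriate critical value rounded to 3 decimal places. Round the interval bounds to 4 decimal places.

Sample proportion: p̂ = 102/500 = 0.204000

Check conditions for normal approximation:
  np̂ = 102 ≥ 10 ✓
  n(1-p̂) = 398 ≥ 10 ✓

The sample is large enough, so use a z-interval (normal approximation) for the proportion.

For 95% confidence, z* = 1.96 (from standard normal table)

Standard error: SE = √(p̂(1-p̂)/n) = √(0.204000×0.796000/500) = 0.01802132

Margin of error: E = z* × SE = 1.96 × 0.01802132 = 0.035322

Z-interval: p̂ ± E = 0.204000 ± 0.035322 = (0.168678, 0.239322)

Rounded to 4 decimal places:

(0.1687, 0.2393)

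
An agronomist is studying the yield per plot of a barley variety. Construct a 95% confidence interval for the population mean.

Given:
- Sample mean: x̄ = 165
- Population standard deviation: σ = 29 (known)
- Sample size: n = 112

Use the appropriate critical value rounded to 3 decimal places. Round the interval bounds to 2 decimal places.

The population standard deviation σ is known, so use a z-interval (standard normal critical value).

For 95% confidence, z* = 1.96 (from standard normal table)

Standard error: SE = σ/√n = 29/√112 = 2.740242

Margin of error: E = z* × SE = 1.96 × 2.740242 = 5.3709

Z-interval: x̄ ± E = 165 ± 5.3709 = (159.6291, 170.3709)

Rounded to 2 decimal places:

(159.63, 170.37)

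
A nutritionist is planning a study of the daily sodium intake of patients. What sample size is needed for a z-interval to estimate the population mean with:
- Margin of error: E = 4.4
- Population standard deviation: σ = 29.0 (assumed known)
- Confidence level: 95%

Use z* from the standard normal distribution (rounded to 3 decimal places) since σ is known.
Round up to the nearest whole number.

Using z* since population σ is known (z-interval formula).

For 95% confidence, z* = 1.96 (from standard normal table)

Sample size formula for z-interval: n = (z*σ/E)²

n = (1.96 × 29.0 / 4.4)²
  = (12.918182)²
  = 166.8794

Round up to the nearest whole number: n = 167

167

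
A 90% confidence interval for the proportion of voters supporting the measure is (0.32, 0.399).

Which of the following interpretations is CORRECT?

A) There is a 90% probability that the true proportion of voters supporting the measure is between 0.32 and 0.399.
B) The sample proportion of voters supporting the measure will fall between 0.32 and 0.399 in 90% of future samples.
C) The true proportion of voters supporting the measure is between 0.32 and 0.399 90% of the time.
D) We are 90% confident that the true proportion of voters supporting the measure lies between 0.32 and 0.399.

A confidence interval represents our confidence in the procedure, not a probability statement about the parameter.

Key concept: If we repeated this sampling process many times and computed a 90% CI each time, about 90% of those intervals would contain the true population parameter.

For this specific interval (0.32, 0.399):
- Midpoint (point estimate): 0.3595
- Margin of error: 0.0395

The correct interpretation is the one stating confidence that the true parameter lies in the interval — option D.

D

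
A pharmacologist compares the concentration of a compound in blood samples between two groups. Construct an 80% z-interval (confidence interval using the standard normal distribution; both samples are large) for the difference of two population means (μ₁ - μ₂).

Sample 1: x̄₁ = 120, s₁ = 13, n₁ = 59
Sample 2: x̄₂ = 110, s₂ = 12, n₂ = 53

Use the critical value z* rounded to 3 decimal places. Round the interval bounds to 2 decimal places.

Both samples are large (n₁ = 59 ≥ 30, n₂ = 53 ≥ 30), so a z-interval for the difference of means applies.

Point estimate: x̄₁ - x̄₂ = 120 - 110 = 10

Standard error: SE = √(s₁²/n₁ + s₂²/n₂)
= √(13²/59 + 12²/53)
= √(2.864407 + 2.716981)
= 2.362496

For 80% confidence, z* = 1.282 (from standard normal table)
Margin of error: E = z* × SE = 1.282 × 2.362496 = 3.0287

Z-interval: (x̄₁ - x̄₂) ± E = 10 ± 3.0287 = (6.9713, 13.0287)

Rounded to 2 decimal places:

(6.97, 13.03)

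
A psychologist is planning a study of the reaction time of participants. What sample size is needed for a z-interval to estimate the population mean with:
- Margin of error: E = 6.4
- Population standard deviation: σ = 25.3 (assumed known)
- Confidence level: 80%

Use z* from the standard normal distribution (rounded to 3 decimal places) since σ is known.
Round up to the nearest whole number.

Using z* since population σ is known (z-interval formula).

For 80% confidence, z* = 1.282 (from standard normal table)

Sample size formula for z-interval: n = (z*σ/E)²

n = (1.282 × 25.3 / 6.4)²
  = (5.067906)²
  = 25.6837

Round up to the nearest whole number: n = 26

26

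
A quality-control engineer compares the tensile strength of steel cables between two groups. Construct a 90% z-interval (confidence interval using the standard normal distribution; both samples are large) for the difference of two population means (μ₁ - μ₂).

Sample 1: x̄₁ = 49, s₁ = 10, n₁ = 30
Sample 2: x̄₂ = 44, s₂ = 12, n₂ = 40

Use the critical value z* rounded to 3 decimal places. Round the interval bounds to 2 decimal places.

Both samples are large (n₁ = 30 ≥ 30, n₂ = 40 ≥ 30), so a z-interval for the difference of means applies.

Point estimate: x̄₁ - x̄₂ = 49 - 44 = 5

Standard error: SE = √(s₁²/n₁ + s₂²/n₂)
= √(10²/30 + 12²/40)
= √(3.333333 + 3.600000)
= 2.633122

For 90% confidence, z* = 1.645 (from standard normal table)
Margin of error: E = z* × SE = 1.645 × 2.633122 = 4.3315

Z-interval: (x̄₁ - x̄₂) ± E = 5 ± 4.3315 = (0.6685, 9.3315)

Rounded to 2 decimal places:

(0.67, 9.33)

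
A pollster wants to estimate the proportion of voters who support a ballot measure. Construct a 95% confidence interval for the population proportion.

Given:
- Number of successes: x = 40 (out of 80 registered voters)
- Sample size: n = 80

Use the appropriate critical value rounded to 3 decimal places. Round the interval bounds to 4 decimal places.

Sample proportion: p̂ = 40/80 = 0.500000

Check conditions for normal approximation:
  np̂ = 40 ≥ 10 ✓
  n(1-p̂) = 40 ≥ 10 ✓

The sample is large enough, so use a z-interval (normal approximation) for the proportion.

For 95% confidence, z* = 1.96 (from standard normal table)

Standard error: SE = √(p̂(1-p̂)/n) = √(0.500000×0.500000/80) = 0.05590170

Margin of error: E = z* × SE = 1.96 × 0.05590170 = 0.109567

Z-interval: p̂ ± E = 0.500000 ± 0.109567 = (0.390433, 0.609567)

Rounded to 4 decimal places:

(0.3904, 0.6096)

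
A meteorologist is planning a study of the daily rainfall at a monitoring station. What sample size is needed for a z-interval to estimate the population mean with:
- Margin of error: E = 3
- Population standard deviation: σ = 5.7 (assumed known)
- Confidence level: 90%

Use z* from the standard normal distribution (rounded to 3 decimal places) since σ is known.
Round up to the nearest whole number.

Using z* since population σ is known (z-interval formula).

For 90% confidence, z* = 1.645 (from standard normal table)

Sample size formula for z-interval: n = (z*σ/E)²

n = (1.645 × 5.7 / 3)²
  = (3.125500)²
  = 9.7688

Round up to the nearest whole number: n = 10

10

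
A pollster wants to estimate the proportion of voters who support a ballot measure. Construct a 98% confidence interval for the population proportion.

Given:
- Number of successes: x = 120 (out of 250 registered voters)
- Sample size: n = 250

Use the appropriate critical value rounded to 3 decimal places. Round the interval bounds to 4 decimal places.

Sample proportion: p̂ = 120/250 = 0.480000

Check conditions for normal approximation:
  np̂ = 120 ≥ 10 ✓
  n(1-p̂) = 130 ≥ 10 ✓

The sample is large enough, so use a z-interval (normal approximation) for the proportion.

For 98% confidence, z* = 2.326 (from standard normal table)

Standard error: SE = √(p̂(1-p̂)/n) = √(0.480000×0.520000/250) = 0.03159747

Margin of error: E = z* × SE = 2.326 × 0.03159747 = 0.073496

Z-interval: p̂ ± E = 0.480000 ± 0.073496 = (0.406504, 0.553496)

Rounded to 4 decimal places:

(0.4065, 0.5535)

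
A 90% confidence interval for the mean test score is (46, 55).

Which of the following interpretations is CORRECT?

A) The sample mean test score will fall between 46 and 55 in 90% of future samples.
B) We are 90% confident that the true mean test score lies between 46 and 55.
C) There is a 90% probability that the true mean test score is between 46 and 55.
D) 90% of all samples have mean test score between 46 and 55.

A confidence interval represents our confidence in the procedure, not a probability statement about the parameter.

Key concept: If we repeated this sampling process many times and computed a 90% CI each time, about 90% of those intervals would contain the true population parameter.

For this specific interval (46, 55):
- Midpoint (point estimate): 50.5
- Margin of error: 4.5

The correct interpretation is the one stating confidence that the true parameter lies in the interval — option B.

B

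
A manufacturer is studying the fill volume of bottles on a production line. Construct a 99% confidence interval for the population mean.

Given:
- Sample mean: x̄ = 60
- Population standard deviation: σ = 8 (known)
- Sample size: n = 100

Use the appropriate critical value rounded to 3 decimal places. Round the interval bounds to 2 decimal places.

The population standard deviation σ is known, so use a z-interval (standard normal critical value).

For 99% confidence, z* = 2.576 (from standard normal table)

Standard error: SE = σ/√n = 8/√100 = 0.800000

Margin of error: E = z* × SE = 2.576 × 0.800000 = 2.0608

Z-interval: x̄ ± E = 60 ± 2.0608 = (57.9392, 62.0608)

Rounded to 2 decimal places:

(57.94, 62.06)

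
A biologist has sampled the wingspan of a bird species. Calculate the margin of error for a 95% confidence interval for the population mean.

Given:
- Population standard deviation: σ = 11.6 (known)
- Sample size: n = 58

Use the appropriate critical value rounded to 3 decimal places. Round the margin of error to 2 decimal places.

The population standard deviation σ is known, so use the z-interval margin of error formula.

For 95% confidence, z* = 1.96 (from standard normal table)

Margin of error formula for z-interval: E = z* × σ/√n

E = 1.96 × 11.6/√58
  = 1.96 × 1.523155
  = 2.9854

Rounded to 2 decimal places:

2.99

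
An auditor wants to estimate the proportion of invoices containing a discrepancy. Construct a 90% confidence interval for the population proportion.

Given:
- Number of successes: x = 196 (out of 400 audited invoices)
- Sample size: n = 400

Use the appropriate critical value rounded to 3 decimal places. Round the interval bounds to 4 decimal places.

Sample proportion: p̂ = 196/400 = 0.490000

Check conditions for normal approximation:
  np̂ = 196 ≥ 10 ✓
  n(1-p̂) = 204 ≥ 10 ✓

The sample is large enough, so use a z-interval (normal approximation) for the proportion.

For 90% confidence, z* = 1.645 (from standard normal table)

Standard error: SE = √(p̂(1-p̂)/n) = √(0.490000×0.510000/400) = 0.02499500

Margin of error: E = z* × SE = 1.645 × 0.02499500 = 0.041117

Z-interval: p̂ ± E = 0.490000 ± 0.041117 = (0.448883, 0.531117)

Rounded to 4 decimal places:

(0.4489, 0.5311)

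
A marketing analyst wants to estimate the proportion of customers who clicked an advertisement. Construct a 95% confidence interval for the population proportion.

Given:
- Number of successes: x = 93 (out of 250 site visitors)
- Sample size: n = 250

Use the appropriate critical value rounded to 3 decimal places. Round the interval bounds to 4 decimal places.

Sample proportion: p̂ = 93/250 = 0.372000

Check conditions for normal approximation:
  np̂ = 93 ≥ 10 ✓
  n(1-p̂) = 157 ≥ 10 ✓

The sample is large enough, so use a z-interval (normal approximation) for the proportion.

For 95% confidence, z* = 1.96 (from standard normal table)

Standard error: SE = √(p̂(1-p̂)/n) = √(0.372000×0.628000/250) = 0.03056900

Margin of error: E = z* × SE = 1.96 × 0.03056900 = 0.059915

Z-interval: p̂ ± E = 0.372000 ± 0.059915 = (0.312085, 0.431915)

Rounded to 4 decimal places:

(0.3121, 0.4319)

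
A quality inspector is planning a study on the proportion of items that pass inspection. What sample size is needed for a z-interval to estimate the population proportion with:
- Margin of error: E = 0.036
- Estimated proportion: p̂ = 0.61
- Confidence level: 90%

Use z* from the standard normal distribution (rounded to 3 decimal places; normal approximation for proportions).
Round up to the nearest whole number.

Using z* for proportion z-interval (normal approximation).

For 90% confidence, z* = 1.645 (from standard normal table)

Sample size formula for proportion z-interval: n = z*²p̂(1-p̂)/E²

n = 1.645² × 0.61 × 0.39 / 0.036²
  = 2.706025 × 0.2379 / 0.001296
  = 496.7310

Round up to the nearest whole number: n = 497

497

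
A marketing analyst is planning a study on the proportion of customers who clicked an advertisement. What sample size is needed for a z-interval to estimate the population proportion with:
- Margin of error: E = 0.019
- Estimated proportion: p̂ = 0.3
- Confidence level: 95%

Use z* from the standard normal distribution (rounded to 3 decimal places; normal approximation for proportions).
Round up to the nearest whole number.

Using z* for proportion z-interval (normal approximation).

For 95% confidence, z* = 1.96 (from standard normal table)

Sample size formula for proportion z-interval: n = z*²p̂(1-p̂)/E²

n = 1.96² × 0.3 × 0.7 / 0.019²
  = 3.8416 × 0.21 / 0.000361
  = 2234.7258

Round up to the nearest whole number: n = 2235

2235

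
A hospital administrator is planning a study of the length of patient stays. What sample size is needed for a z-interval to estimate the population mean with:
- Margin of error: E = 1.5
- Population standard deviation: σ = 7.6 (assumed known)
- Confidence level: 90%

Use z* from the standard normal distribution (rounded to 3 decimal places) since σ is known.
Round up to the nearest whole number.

Using z* since population σ is known (z-interval formula).

For 90% confidence, z* = 1.645 (from standard normal table)

Sample size formula for z-interval: n = (z*σ/E)²

n = (1.645 × 7.6 / 1.5)²
  = (8.334667)²
  = 69.4667

Round up to the nearest whole number: n = 70

70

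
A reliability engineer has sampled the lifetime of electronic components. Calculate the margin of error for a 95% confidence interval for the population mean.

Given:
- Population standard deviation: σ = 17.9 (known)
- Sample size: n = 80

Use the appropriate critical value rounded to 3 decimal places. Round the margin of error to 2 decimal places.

The population standard deviation σ is known, so use the z-interval margin of error formula.

For 95% confidence, z* = 1.96 (from standard normal table)

Margin of error formula for z-interval: E = z* × σ/√n

E = 1.96 × 17.9/√80
  = 1.96 × 2.001281
  = 3.9225

Rounded to 2 decimal places:

3.92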